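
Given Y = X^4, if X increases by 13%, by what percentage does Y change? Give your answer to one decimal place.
63.0%

For Y = X^4:
If X → X(1 + 0.13)
Then Y → Y · (1 + 0.13)^4
     ≈ Y · 1.6305

Percentage change = ((1 + 0.13)^4 − 1) × 100% ≈ 63.0%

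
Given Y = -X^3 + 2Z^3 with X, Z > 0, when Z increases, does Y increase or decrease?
Y increases

Taking the partial derivative:
∂Y/∂Z = 6Z^2

∂Y/∂Z = 6Z^2 > 0 (assuming positive values)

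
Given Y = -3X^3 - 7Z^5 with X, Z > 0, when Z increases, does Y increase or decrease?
Y decreases

Taking the partial derivative:
∂Y/∂Z = -35Z^4

∂Y/∂Z = -35Z^4 < 0 (assuming positive values)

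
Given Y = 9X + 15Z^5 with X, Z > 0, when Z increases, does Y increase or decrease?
Y increases

Taking the partial derivative:
∂Y/∂Z = 75Z^4

∂Y/∂Z = 75Z^4 > 0 (assuming positive values)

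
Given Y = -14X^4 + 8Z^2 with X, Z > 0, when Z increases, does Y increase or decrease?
Y increases

Taking the partial derivative:
∂Y/∂Z = 16Z

∂Y/∂Z = 16Z > 0 (assuming positive values)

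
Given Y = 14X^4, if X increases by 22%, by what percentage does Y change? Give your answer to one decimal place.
121.5%

For Y = 14X^4:
If X → X(1 + 0.22)
Then Y → Y · (1 + 0.22)^4
     ≈ Y · 2.2153

Percentage change = ((1 + 0.22)^4 − 1) × 100% ≈ 121.5%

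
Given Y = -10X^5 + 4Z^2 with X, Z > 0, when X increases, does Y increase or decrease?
Y decreases

Taking the partial derivative:
∂Y/∂X = -50X^4

∂Y/∂X = -50X^4 < 0 (assuming positive values)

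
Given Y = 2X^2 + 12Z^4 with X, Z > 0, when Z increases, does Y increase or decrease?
Y increases

Taking the partial derivative:
∂Y/∂Z = 48Z^3

∂Y/∂Z = 48Z^3 > 0 (assuming positive values)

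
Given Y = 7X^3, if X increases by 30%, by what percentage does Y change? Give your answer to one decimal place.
119.7%

For Y = 7X^3:
If X → X(1 + 0.3)
Then Y → Y · (1 + 0.3)^3
     = Y · 2.1970

Percentage change = ((1 + 0.3)^3 − 1) × 100% = 119.7%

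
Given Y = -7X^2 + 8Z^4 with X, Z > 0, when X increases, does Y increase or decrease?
Y decreases

Taking the partial derivative:
∂Y/∂X = -14X

∂Y/∂X = -14X < 0 (assuming positive values)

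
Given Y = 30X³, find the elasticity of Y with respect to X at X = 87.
Elasticity = 3

Elasticity = (dY/dX) · (X/Y)

dY/dX = 90·X²
At X = 87: dY/dX = 681210, Y = 19755090

Elasticity = 681210 · (87 / 19755090) = 3

Interpretation: for a small percentage change in X, the percentage change in Y is approximately 3.00 times as large.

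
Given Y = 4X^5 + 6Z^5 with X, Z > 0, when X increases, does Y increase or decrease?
Y increases

Taking the partial derivative:
∂Y/∂X = 20X^4

∂Y/∂X = 20X^4 > 0 (assuming positive values)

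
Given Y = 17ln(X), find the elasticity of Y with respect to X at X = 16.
Elasticity = 1/ln(16) ≈ 0.3607

Elasticity = (dY/dX) · (X/Y)

dY/dX = 17/X
At X = 16: dY/dX = 17/16, Y = 17·ln(16)

Elasticity = (17/16) · (16 / (17·ln(16))) = 1/ln(16) ≈ 0.3607

Interpretation: for a small percentage change in X, the percentage change in Y is approximately 0.36 times as large.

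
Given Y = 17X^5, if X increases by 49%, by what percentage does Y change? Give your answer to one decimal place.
634.4%

For Y = 17X^5:
If X → X(1 + 0.49)
Then Y → Y · (1 + 0.49)^5
     ≈ Y · 7.3440

Percentage change = ((1 + 0.49)^5 − 1) × 100% ≈ 634.4%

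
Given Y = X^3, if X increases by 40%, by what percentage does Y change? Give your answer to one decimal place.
174.4%

For Y = X^3:
If X → X(1 + 0.4)
Then Y → Y · (1 + 0.4)^3
     = Y · 2.7440

Percentage change = ((1 + 0.4)^3 − 1) × 100% = 174.4%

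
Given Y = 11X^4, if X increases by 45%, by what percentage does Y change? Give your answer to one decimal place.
342.1%

For Y = 11X^4:
If X → X(1 + 0.45)
Then Y → Y · (1 + 0.45)^4
     ≈ Y · 4.4205

Percentage change = ((1 + 0.45)^4 − 1) × 100% ≈ 342.1%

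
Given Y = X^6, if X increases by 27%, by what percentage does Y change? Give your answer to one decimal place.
319.6%

For Y = X^6:
If X → X(1 + 0.27)
Then Y → Y · (1 + 0.27)^6
     ≈ Y · 4.1959

Percentage change = ((1 + 0.27)^6 − 1) × 100% ≈ 319.6%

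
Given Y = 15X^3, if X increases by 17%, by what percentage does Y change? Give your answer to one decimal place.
60.2%

For Y = 15X^3:
If X → X(1 + 0.17)
Then Y → Y · (1 + 0.17)^3
     ≈ Y · 1.6016

Percentage change = ((1 + 0.17)^3 − 1) × 100% ≈ 60.2%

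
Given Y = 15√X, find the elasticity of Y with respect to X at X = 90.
Elasticity = 1/2

Elasticity = (dY/dX) · (X/Y)

dY/dX = 15/(2·√X)
At X = 90: dY/dX = √10/4, Y = 45·√10

Elasticity = (√10/4) · (90 / (45·√10)) = 1/2

Interpretation: for a small percentage change in X, the percentage change in Y is approximately 0.50 times as large.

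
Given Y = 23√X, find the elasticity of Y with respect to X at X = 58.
Elasticity = 1/2

Elasticity = (dY/dX) · (X/Y)

dY/dX = 23/(2·√X)
At X = 58: dY/dX = 23·√58/116, Y = 23·√58

Elasticity = (23·√58/116) · (58 / (23·√58)) = 1/2

Interpretation: for a small percentage change in X, the percentage change in Y is approximately 0.50 times as large.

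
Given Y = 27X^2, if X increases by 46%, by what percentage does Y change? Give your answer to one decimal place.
113.2%

For Y = 27X^2:
If X → X(1 + 0.46)
Then Y → Y · (1 + 0.46)^2
     = Y · 2.1316

Percentage change = ((1 + 0.46)^2 − 1) × 100% ≈ 113.2%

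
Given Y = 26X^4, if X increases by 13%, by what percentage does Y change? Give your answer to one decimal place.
63.0%

For Y = 26X^4:
If X → X(1 + 0.13)
Then Y → Y · (1 + 0.13)^4
     ≈ Y · 1.6305

Percentage change = ((1 + 0.13)^4 − 1) × 100% ≈ 63.0%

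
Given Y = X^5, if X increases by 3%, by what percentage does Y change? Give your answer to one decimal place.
15.9%

For Y = X^5:
If X → X(1 + 0.03)
Then Y → Y · (1 + 0.03)^5
     ≈ Y · 1.1593

Percentage change = ((1 + 0.03)^5 − 1) × 100% ≈ 15.9%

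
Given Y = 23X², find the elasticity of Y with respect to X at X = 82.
Elasticity = 2

Elasticity = (dY/dX) · (X/Y)

dY/dX = 46·X
At X = 82: dY/dX = 3772, Y = 154652

Elasticity = 3772 · (82 / 154652) = 2

Interpretation: for a small percentage change in X, the percentage change in Y is approximately 2.00 times as large.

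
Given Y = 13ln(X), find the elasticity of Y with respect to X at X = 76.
Elasticity = 1/ln(76) ≈ 0.2309

Elasticity = (dY/dX) · (X/Y)

dY/dX = 13/X
At X = 76: dY/dX = 13/76, Y = 13·ln(76)

Elasticity = (13/76) · (76 / (13·ln(76))) = 1/ln(76) ≈ 0.2309

Interpretation: for a small percentage change in X, the percentage change in Y is approximately 0.23 times as large.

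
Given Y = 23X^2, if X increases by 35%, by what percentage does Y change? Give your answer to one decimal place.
82.3%

For Y = 23X^2:
If X → X(1 + 0.35)
Then Y → Y · (1 + 0.35)^2
     = Y · 1.8225

Percentage change = ((1 + 0.35)^2 − 1) × 100% ≈ 82.3%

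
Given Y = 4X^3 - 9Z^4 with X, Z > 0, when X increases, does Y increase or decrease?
Y increases

Taking the partial derivative:
∂Y/∂X = 12X^2

∂Y/∂X = 12X^2 > 0 (assuming positive values)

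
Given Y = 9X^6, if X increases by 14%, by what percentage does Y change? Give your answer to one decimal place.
119.5%

For Y = 9X^6:
If X → X(1 + 0.14)
Then Y → Y · (1 + 0.14)^6
     ≈ Y · 2.1950

Percentage change = ((1 + 0.14)^6 − 1) × 100% ≈ 119.5%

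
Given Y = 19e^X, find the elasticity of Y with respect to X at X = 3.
Elasticity = 3

Elasticity = (dY/dX) · (X/Y)

dY/dX = 19·e^X
At X = 3: dY/dX = 19·e^3, Y = 19·e^3

Elasticity = (19·e^3) · (3 / (19·e^3)) = 3

Interpretation: for a small percentage change in X, the percentage change in Y is approximately 3.00 times as large.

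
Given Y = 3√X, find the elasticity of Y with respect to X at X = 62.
Elasticity = 1/2

Elasticity = (dY/dX) · (X/Y)

dY/dX = 3/(2·√X)
At X = 62: dY/dX = 3·√62/124, Y = 3·√62

Elasticity = (3·√62/124) · (62 / (3·√62)) = 1/2

Interpretation: for a small percentage change in X, the percentage change in Y is approximately 0.50 times as large.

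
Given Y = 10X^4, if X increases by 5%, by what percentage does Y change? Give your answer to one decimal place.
21.6%

For Y = 10X^4:
If X → X(1 + 0.05)
Then Y → Y · (1 + 0.05)^4
     ≈ Y · 1.2155

Percentage change = ((1 + 0.05)^4 − 1) × 100% ≈ 21.6%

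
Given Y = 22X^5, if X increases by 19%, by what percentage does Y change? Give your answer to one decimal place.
138.6%

For Y = 22X^5:
If X → X(1 + 0.19)
Then Y → Y · (1 + 0.19)^5
     ≈ Y · 2.3864

Percentage change = ((1 + 0.19)^5 − 1) × 100% ≈ 138.6%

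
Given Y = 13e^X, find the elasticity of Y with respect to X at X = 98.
Elasticity = 98

Elasticity = (dY/dX) · (X/Y)

dY/dX = 13·e^X
At X = 98: dY/dX = 13·e^98, Y = 13·e^98

Elasticity = (13·e^98) · (98 / (13·e^98)) = 98

Interpretation: for a small percentage change in X, the percentage change in Y is approximately 98.00 times as large.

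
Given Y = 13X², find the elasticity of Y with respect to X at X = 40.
Elasticity = 2

Elasticity = (dY/dX) · (X/Y)

dY/dX = 26·X
At X = 40: dY/dX = 1040, Y = 20800

Elasticity = 1040 · (40 / 20800) = 2

Interpretation: for a small percentage change in X, the percentage change in Y is approximately 2.00 times as large.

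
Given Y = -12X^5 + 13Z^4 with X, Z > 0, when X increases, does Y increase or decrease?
Y decreases

Taking the partial derivative:
∂Y/∂X = -60X^4

∂Y/∂X = -60X^4 < 0 (assuming positive values)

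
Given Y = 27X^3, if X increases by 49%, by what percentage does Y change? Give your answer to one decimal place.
230.8%

For Y = 27X^3:
If X → X(1 + 0.49)
Then Y → Y · (1 + 0.49)^3
     ≈ Y · 3.3079

Percentage change = ((1 + 0.49)^3 − 1) × 100% ≈ 230.8%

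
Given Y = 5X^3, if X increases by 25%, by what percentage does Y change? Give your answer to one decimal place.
95.3%

For Y = 5X^3:
If X → X(1 + 0.25)
Then Y → Y · (1 + 0.25)^3
     ≈ Y · 1.9531

Percentage change = ((1 + 0.25)^3 − 1) × 100% ≈ 95.3%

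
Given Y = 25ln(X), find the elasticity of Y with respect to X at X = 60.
Elasticity = 1/ln(60) ≈ 0.2442

Elasticity = (dY/dX) · (X/Y)

dY/dX = 25/X
At X = 60: dY/dX = 5/12, Y = 25·ln(60)

Elasticity = (5/12) · (60 / (25·ln(60))) = 1/ln(60) ≈ 0.2442

Interpretation: for a small percentage change in X, the percentage change in Y is approximately 0.24 times as large.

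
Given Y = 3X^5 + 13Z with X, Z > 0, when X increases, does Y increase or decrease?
Y increases

Taking the partial derivative:
∂Y/∂X = 15X^4

∂Y/∂X = 15X^4 > 0 (assuming positive values)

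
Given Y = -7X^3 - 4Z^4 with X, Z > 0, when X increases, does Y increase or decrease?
Y decreases

Taking the partial derivative:
∂Y/∂X = -21X^2

∂Y/∂X = -21X^2 < 0 (assuming positive values)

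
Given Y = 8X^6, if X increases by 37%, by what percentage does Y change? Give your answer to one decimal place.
561.2%

For Y = 8X^6:
If X → X(1 + 0.37)
Then Y → Y · (1 + 0.37)^6
     ≈ Y · 6.6119

Percentage change = ((1 + 0.37)^6 − 1) × 100% ≈ 561.2%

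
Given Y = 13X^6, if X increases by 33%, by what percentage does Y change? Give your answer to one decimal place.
453.5%

For Y = 13X^6:
If X → X(1 + 0.33)
Then Y → Y · (1 + 0.33)^6
     ≈ Y · 5.5349

Percentage change = ((1 + 0.33)^6 − 1) × 100% ≈ 453.5%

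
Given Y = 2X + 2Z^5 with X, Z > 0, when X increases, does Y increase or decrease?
Y increases

Taking the partial derivative:
∂Y/∂X = 2

∂Y/∂X = 2 > 0 (assuming positive values)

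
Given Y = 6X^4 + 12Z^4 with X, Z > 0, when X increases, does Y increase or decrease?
Y increases

Taking the partial derivative:
∂Y/∂X = 24X^3

∂Y/∂X = 24X^3 > 0 (assuming positive values)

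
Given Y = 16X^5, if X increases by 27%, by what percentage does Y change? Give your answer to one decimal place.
230.4%

For Y = 16X^5:
If X → X(1 + 0.27)
Then Y → Y · (1 + 0.27)^5
     ≈ Y · 3.3038

Percentage change = ((1 + 0.27)^5 − 1) × 100% ≈ 230.4%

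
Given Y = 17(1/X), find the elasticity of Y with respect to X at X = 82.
Elasticity = -1

Elasticity = (dY/dX) · (X/Y)

dY/dX = -17/X²
At X = 82: dY/dX = -17/6724, Y = 17/82

Elasticity = (-17/6724) · (82 / (17/82)) = -1

Interpretation: for a small percentage change in X, the percentage change in Y is approximately -1.00 times as large.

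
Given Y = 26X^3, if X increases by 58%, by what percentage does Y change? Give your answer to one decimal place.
294.4%

For Y = 26X^3:
If X → X(1 + 0.58)
Then Y → Y · (1 + 0.58)^3
     ≈ Y · 3.9443

Percentage change = ((1 + 0.58)^3 − 1) × 100% ≈ 294.4%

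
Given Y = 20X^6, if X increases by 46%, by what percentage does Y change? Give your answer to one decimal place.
868.5%

For Y = 20X^6:
If X → X(1 + 0.46)
Then Y → Y · (1 + 0.46)^6
     ≈ Y · 9.6854

Percentage change = ((1 + 0.46)^6 − 1) × 100% ≈ 868.5%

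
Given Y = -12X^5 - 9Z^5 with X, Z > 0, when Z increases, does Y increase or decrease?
Y decreases

Taking the partial derivative:
∂Y/∂Z = -45Z^4

∂Y/∂Z = -45Z^4 < 0 (assuming positive values)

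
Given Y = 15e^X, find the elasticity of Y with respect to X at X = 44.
Elasticity = 44

Elasticity = (dY/dX) · (X/Y)

dY/dX = 15·e^X
At X = 44: dY/dX = 15·e^44, Y = 15·e^44

Elasticity = (15·e^44) · (44 / (15·e^44)) = 44

Interpretation: for a small percentage change in X, the percentage change in Y is approximately 44.00 times as large.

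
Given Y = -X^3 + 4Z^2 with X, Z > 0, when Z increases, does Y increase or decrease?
Y increases

Taking the partial derivative:
∂Y/∂Z = 8Z

∂Y/∂Z = 8Z > 0 (assuming positive values)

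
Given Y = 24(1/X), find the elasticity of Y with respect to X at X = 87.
Elasticity = -1

Elasticity = (dY/dX) · (X/Y)

dY/dX = -24/X²
At X = 87: dY/dX = -8/2523, Y = 8/29

Elasticity = (-8/2523) · (87 / (8/29)) = -1

Interpretation: for a small percentage change in X, the percentage change in Y is approximately -1.00 times as large.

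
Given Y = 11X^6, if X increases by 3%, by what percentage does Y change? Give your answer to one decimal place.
19.4%

For Y = 11X^6:
If X → X(1 + 0.03)
Then Y → Y · (1 + 0.03)^6
     ≈ Y · 1.1941

Percentage change = ((1 + 0.03)^6 − 1) × 100% ≈ 19.4%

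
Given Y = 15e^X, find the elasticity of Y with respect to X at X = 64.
Elasticity = 64

Elasticity = (dY/dX) · (X/Y)

dY/dX = 15·e^X
At X = 64: dY/dX = 15·e^64, Y = 15·e^64

Elasticity = (15·e^64) · (64 / (15·e^64)) = 64

Interpretation: for a small percentage change in X, the percentage change in Y is approximately 64.00 times as large.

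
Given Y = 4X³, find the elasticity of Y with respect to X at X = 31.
Elasticity = 3

Elasticity = (dY/dX) · (X/Y)

dY/dX = 12·X²
At X = 31: dY/dX = 11532, Y = 119164

Elasticity = 11532 · (31 / 119164) = 3

Interpretation: for a small percentage change in X, the percentage change in Y is approximately 3.00 times as large.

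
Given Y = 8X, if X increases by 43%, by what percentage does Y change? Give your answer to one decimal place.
43.0%

For Y = 8X:
If X → X(1 + 0.43)
Then Y → Y · (1 + 0.43)^1
     = Y · 1.4300

Percentage change = ((1 + 0.43)^1 − 1) × 100% = 43.0%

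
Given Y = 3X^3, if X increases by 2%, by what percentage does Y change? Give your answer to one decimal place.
6.1%

For Y = 3X^3:
If X → X(1 + 0.02)
Then Y → Y · (1 + 0.02)^3
     ≈ Y · 1.0612

Percentage change = ((1 + 0.02)^3 − 1) × 100% ≈ 6.1%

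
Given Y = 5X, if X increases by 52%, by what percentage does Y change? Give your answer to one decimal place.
52.0%

For Y = 5X:
If X → X(1 + 0.52)
Then Y → Y · (1 + 0.52)^1
     = Y · 1.5200

Percentage change = ((1 + 0.52)^1 − 1) × 100% = 52.0%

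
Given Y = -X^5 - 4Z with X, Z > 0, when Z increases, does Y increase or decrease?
Y decreases

Taking the partial derivative:
∂Y/∂Z = -4

∂Y/∂Z = -4 < 0 (assuming positive values)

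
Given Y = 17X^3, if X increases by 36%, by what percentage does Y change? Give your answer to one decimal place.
151.5%

For Y = 17X^3:
If X → X(1 + 0.36)
Then Y → Y · (1 + 0.36)^3
     ≈ Y · 2.5155

Percentage change = ((1 + 0.36)^3 − 1) × 100% ≈ 151.5%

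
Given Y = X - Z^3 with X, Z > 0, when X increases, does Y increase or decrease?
Y increases

Taking the partial derivative:
∂Y/∂X = 1

∂Y/∂X = 1 > 0 (assuming positive values)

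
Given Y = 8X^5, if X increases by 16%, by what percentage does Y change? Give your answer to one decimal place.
110.0%

For Y = 8X^5:
If X → X(1 + 0.16)
Then Y → Y · (1 + 0.16)^5
     ≈ Y · 2.1003

Percentage change = ((1 + 0.16)^5 − 1) × 100% ≈ 110.0%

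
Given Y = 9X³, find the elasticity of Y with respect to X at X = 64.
Elasticity = 3

Elasticity = (dY/dX) · (X/Y)

dY/dX = 27·X²
At X = 64: dY/dX = 110592, Y = 2359296

Elasticity = 110592 · (64 / 2359296) = 3

Interpretation: for a small percentage change in X, the percentage change in Y is approximately 3.00 times as large.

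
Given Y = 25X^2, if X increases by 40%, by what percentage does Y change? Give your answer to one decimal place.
96.0%

For Y = 25X^2:
If X → X(1 + 0.4)
Then Y → Y · (1 + 0.4)^2
     = Y · 1.9600

Percentage change = ((1 + 0.4)^2 − 1) × 100% = 96.0%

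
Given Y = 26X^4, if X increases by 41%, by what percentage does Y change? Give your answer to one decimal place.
295.3%

For Y = 26X^4:
If X → X(1 + 0.41)
Then Y → Y · (1 + 0.41)^4
     ≈ Y · 3.9525

Percentage change = ((1 + 0.41)^4 − 1) × 100% ≈ 295.3%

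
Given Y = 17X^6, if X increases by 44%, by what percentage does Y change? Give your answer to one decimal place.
791.6%

For Y = 17X^6:
If X → X(1 + 0.44)
Then Y → Y · (1 + 0.44)^6
     ≈ Y · 8.9161

Percentage change = ((1 + 0.44)^6 − 1) × 100% ≈ 791.6%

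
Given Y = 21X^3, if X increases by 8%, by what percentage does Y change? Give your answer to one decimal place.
26.0%

For Y = 21X^3:
If X → X(1 + 0.08)
Then Y → Y · (1 + 0.08)^3
     ≈ Y · 1.2597

Percentage change = ((1 + 0.08)^3 − 1) × 100% ≈ 26.0%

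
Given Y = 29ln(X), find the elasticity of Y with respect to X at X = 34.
Elasticity = 1/ln(34) ≈ 0.2836

Elasticity = (dY/dX) · (X/Y)

dY/dX = 29/X
At X = 34: dY/dX = 29/34, Y = 29·ln(34)

Elasticity = (29/34) · (34 / (29·ln(34))) = 1/ln(34) ≈ 0.2836

Interpretation: for a small percentage change in X, the percentage change in Y is approximately 0.28 times as large.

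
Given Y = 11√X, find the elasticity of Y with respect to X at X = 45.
Elasticity = 1/2

Elasticity = (dY/dX) · (X/Y)

dY/dX = 11/(2·√X)
At X = 45: dY/dX = 11·√5/30, Y = 33·√5

Elasticity = (11·√5/30) · (45 / (33·√5)) = 1/2

Interpretation: for a small percentage change in X, the percentage change in Y is approximately 0.50 times as large.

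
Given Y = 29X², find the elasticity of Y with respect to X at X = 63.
Elasticity = 2

Elasticity = (dY/dX) · (X/Y)

dY/dX = 58·X
At X = 63: dY/dX = 3654, Y = 115101

Elasticity = 3654 · (63 / 115101) = 2

Interpretation: for a small percentage change in X, the percentage change in Y is approximately 2.00 times as large.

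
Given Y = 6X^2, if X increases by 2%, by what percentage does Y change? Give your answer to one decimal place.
4.0%

For Y = 6X^2:
If X → X(1 + 0.02)
Then Y → Y · (1 + 0.02)^2
     = Y · 1.0404

Percentage change = ((1 + 0.02)^2 − 1) × 100% ≈ 4.0%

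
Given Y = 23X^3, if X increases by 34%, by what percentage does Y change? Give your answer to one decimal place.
140.6%

For Y = 23X^3:
If X → X(1 + 0.34)
Then Y → Y · (1 + 0.34)^3
     ≈ Y · 2.4061

Percentage change = ((1 + 0.34)^3 − 1) × 100% ≈ 140.6%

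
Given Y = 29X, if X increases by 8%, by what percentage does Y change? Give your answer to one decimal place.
8.0%

For Y = 29X:
If X → X(1 + 0.08)
Then Y → Y · (1 + 0.08)^1
     = Y · 1.0800

Percentage change = ((1 + 0.08)^1 − 1) × 100% = 8.0%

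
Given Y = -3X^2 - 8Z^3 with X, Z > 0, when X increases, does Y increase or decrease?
Y decreases

Taking the partial derivative:
∂Y/∂X = -6X

∂Y/∂X = -6X < 0 (assuming positive values)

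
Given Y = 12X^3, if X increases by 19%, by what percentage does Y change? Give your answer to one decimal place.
68.5%

For Y = 12X^3:
If X → X(1 + 0.19)
Then Y → Y · (1 + 0.19)^3
     ≈ Y · 1.6852

Percentage change = ((1 + 0.19)^3 − 1) × 100% ≈ 68.5%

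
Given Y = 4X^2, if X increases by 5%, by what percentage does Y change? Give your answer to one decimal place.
10.3%

For Y = 4X^2:
If X → X(1 + 0.05)
Then Y → Y · (1 + 0.05)^2
     = Y · 1.1025

Percentage change = ((1 + 0.05)^2 − 1) × 100% ≈ 10.3%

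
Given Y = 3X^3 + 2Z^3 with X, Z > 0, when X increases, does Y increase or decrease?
Y increases

Taking the partial derivative:
∂Y/∂X = 9X^2

∂Y/∂X = 9X^2 > 0 (assuming positive values)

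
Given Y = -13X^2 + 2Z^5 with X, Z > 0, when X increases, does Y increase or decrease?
Y decreases

Taking the partial derivative:
∂Y/∂X = -26X

∂Y/∂X = -26X < 0 (assuming positive values)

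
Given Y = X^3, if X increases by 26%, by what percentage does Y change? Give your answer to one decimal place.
100.0%

For Y = X^3:
If X → X(1 + 0.26)
Then Y → Y · (1 + 0.26)^3
     ≈ Y · 2.0004

Percentage change = ((1 + 0.26)^3 − 1) × 100% ≈ 100.0%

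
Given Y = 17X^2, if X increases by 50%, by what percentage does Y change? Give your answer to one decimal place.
125.0%

For Y = 17X^2:
If X → X(1 + 0.5)
Then Y → Y · (1 + 0.5)^2
     = Y · 2.2500

Percentage change = ((1 + 0.5)^2 − 1) × 100% = 125.0%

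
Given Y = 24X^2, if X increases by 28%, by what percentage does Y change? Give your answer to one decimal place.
63.8%

For Y = 24X^2:
If X → X(1 + 0.28)
Then Y → Y · (1 + 0.28)^2
     = Y · 1.6384

Percentage change = ((1 + 0.28)^2 − 1) × 100% ≈ 63.8%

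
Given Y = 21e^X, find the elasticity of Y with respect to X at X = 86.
Elasticity = 86

Elasticity = (dY/dX) · (X/Y)

dY/dX = 21·e^X
At X = 86: dY/dX = 21·e^86, Y = 21·e^86

Elasticity = (21·e^86) · (86 / (21·e^86)) = 86

Interpretation: for a small percentage change in X, the percentage change in Y is approximately 86.00 times as large.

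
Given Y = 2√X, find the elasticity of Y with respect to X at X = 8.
Elasticity = 1/2

Elasticity = (dY/dX) · (X/Y)

dY/dX = 1/√X
At X = 8: dY/dX = √2/4, Y = 4·√2

Elasticity = (√2/4) · (8 / (4·√2)) = 1/2

Interpretation: for a small percentage change in X, the percentage change in Y is approximately 0.50 times as large.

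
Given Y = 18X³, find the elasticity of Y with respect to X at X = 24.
Elasticity = 3

Elasticity = (dY/dX) · (X/Y)

dY/dX = 54·X²
At X = 24: dY/dX = 31104, Y = 248832

Elasticity = 31104 · (24 / 248832) = 3

Interpretation: for a small percentage change in X, the percentage change in Y is approximately 3.00 times as large.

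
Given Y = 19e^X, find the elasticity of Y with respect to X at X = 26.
Elasticity = 26

Elasticity = (dY/dX) · (X/Y)

dY/dX = 19·e^X
At X = 26: dY/dX = 19·e^26, Y = 19·e^26

Elasticity = (19·e^26) · (26 / (19·e^26)) = 26

Interpretation: for a small percentage change in X, the percentage change in Y is approximately 26.00 times as large.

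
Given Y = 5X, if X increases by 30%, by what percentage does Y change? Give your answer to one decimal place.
30.0%

For Y = 5X:
If X → X(1 + 0.3)
Then Y → Y · (1 + 0.3)^1
     = Y · 1.3000

Percentage change = ((1 + 0.3)^1 − 1) × 100% = 30.0%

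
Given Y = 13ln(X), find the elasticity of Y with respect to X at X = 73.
Elasticity = 1/ln(73) ≈ 0.2331

Elasticity = (dY/dX) · (X/Y)

dY/dX = 13/X
At X = 73: dY/dX = 13/73, Y = 13·ln(73)

Elasticity = (13/73) · (73 / (13·ln(73))) = 1/ln(73) ≈ 0.2331

Interpretation: for a small percentage change in X, the percentage change in Y is approximately 0.23 times as large.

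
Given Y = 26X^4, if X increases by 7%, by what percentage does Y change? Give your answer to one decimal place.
31.1%

For Y = 26X^4:
If X → X(1 + 0.07)
Then Y → Y · (1 + 0.07)^4
     ≈ Y · 1.3108

Percentage change = ((1 + 0.07)^4 − 1) × 100% ≈ 31.1%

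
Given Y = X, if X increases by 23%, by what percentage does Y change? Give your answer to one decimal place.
23.0%

For Y = X:
If X → X(1 + 0.23)
Then Y → Y · (1 + 0.23)^1
     = Y · 1.2300

Percentage change = ((1 + 0.23)^1 − 1) × 100% = 23.0%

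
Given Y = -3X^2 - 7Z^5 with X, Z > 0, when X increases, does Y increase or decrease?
Y decreases

Taking the partial derivative:
∂Y/∂X = -6X

∂Y/∂X = -6X < 0 (assuming positive values)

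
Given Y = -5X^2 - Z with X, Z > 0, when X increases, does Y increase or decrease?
Y decreases

Taking the partial derivative:
∂Y/∂X = -10X

∂Y/∂X = -10X < 0 (assuming positive values)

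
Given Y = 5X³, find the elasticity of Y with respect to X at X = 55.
Elasticity = 3

Elasticity = (dY/dX) · (X/Y)

dY/dX = 15·X²
At X = 55: dY/dX = 45375, Y = 831875

Elasticity = 45375 · (55 / 831875) = 3

Interpretation: for a small percentage change in X, the percentage change in Y is approximately 3.00 times as large.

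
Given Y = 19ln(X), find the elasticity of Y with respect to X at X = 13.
Elasticity = 1/ln(13) ≈ 0.3899

Elasticity = (dY/dX) · (X/Y)

dY/dX = 19/X
At X = 13: dY/dX = 19/13, Y = 19·ln(13)

Elasticity = (19/13) · (13 / (19·ln(13))) = 1/ln(13) ≈ 0.3899

Interpretation: for a small percentage change in X, the percentage change in Y is approximately 0.39 times as large.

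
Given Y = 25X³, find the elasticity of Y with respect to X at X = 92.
Elasticity = 3

Elasticity = (dY/dX) · (X/Y)

dY/dX = 75·X²
At X = 92: dY/dX = 634800, Y = 19467200

Elasticity = 634800 · (92 / 19467200) = 3

Interpretation: for a small percentage change in X, the percentage change in Y is approximately 3.00 times as large.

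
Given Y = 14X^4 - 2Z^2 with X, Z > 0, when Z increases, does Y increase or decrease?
Y decreases

Taking the partial derivative:
∂Y/∂Z = -4Z

∂Y/∂Z = -4Z < 0 (assuming positive values)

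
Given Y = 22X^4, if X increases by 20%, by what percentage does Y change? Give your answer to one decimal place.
107.4%

For Y = 22X^4:
If X → X(1 + 0.2)
Then Y → Y · (1 + 0.2)^4
     = Y · 2.0736

Percentage change = ((1 + 0.2)^4 − 1) × 100% ≈ 107.4%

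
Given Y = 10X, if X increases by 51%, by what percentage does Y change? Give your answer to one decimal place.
51.0%

For Y = 10X:
If X → X(1 + 0.51)
Then Y → Y · (1 + 0.51)^1
     = Y · 1.5100

Percentage change = ((1 + 0.51)^1 − 1) × 100% = 51.0%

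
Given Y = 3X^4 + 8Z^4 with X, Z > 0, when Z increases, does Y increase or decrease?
Y increases

Taking the partial derivative:
∂Y/∂Z = 32Z^3

∂Y/∂Z = 32Z^3 > 0 (assuming positive values)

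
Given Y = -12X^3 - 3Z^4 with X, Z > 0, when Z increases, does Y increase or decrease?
Y decreases

Taking the partial derivative:
∂Y/∂Z = -12Z^3

∂Y/∂Z = -12Z^3 < 0 (assuming positive values)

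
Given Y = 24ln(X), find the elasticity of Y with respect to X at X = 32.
Elasticity = 1/ln(32) ≈ 0.2885

Elasticity = (dY/dX) · (X/Y)

dY/dX = 24/X
At X = 32: dY/dX = 3/4, Y = 24·ln(32)

Elasticity = (3/4) · (32 / (24·ln(32))) = 1/ln(32) ≈ 0.2885

Interpretation: for a small percentage change in X, the percentage change in Y is approximately 0.29 times as large.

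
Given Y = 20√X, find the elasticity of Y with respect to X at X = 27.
Elasticity = 1/2

Elasticity = (dY/dX) · (X/Y)

dY/dX = 10/√X
At X = 27: dY/dX = 10·√3/9, Y = 60·√3

Elasticity = (10·√3/9) · (27 / (60·√3)) = 1/2

Interpretation: for a small percentage change in X, the percentage change in Y is approximately 0.50 times as large.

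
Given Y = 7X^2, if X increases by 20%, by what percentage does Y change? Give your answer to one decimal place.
44.0%

For Y = 7X^2:
If X → X(1 + 0.2)
Then Y → Y · (1 + 0.2)^2
     = Y · 1.4400

Percentage change = ((1 + 0.2)^2 − 1) × 100% = 44.0%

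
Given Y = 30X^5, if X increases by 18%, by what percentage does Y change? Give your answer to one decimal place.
128.8%

For Y = 30X^5:
If X → X(1 + 0.18)
Then Y → Y · (1 + 0.18)^5
     ≈ Y · 2.2878

Percentage change = ((1 + 0.18)^5 − 1) × 100% ≈ 128.8%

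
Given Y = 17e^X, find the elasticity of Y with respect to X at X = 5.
Elasticity = 5

Elasticity = (dY/dX) · (X/Y)

dY/dX = 17·e^X
At X = 5: dY/dX = 17·e^5, Y = 17·e^5

Elasticity = (17·e^5) · (5 / (17·e^5)) = 5

Interpretation: for a small percentage change in X, the percentage change in Y is approximately 5.00 times as large.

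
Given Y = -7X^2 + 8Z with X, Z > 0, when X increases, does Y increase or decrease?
Y decreases

Taking the partial derivative:
∂Y/∂X = -14X

∂Y/∂X = -14X < 0 (assuming positive values)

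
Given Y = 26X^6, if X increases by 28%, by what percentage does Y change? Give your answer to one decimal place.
339.8%

For Y = 26X^6:
If X → X(1 + 0.28)
Then Y → Y · (1 + 0.28)^6
     ≈ Y · 4.3980

Percentage change = ((1 + 0.28)^6 − 1) × 100% ≈ 339.8%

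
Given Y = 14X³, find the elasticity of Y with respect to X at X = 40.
Elasticity = 3

Elasticity = (dY/dX) · (X/Y)

dY/dX = 42·X²
At X = 40: dY/dX = 67200, Y = 896000

Elasticity = 67200 · (40 / 896000) = 3

Interpretation: for a small percentage change in X, the percentage change in Y is approximately 3.00 times as large.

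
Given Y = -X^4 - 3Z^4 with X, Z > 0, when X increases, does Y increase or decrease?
Y decreases

Taking the partial derivative:
∂Y/∂X = -4X^3

∂Y/∂X = -4X^3 < 0 (assuming positive values)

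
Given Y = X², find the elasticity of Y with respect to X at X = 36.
Elasticity = 2

Elasticity = (dY/dX) · (X/Y)

dY/dX = 2·X
At X = 36: dY/dX = 72, Y = 1296

Elasticity = 72 · (36 / 1296) = 2

Interpretation: for a small percentage change in X, the percentage change in Y is approximately 2.00 times as large.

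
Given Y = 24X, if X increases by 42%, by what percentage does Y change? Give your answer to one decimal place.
42.0%

For Y = 24X:
If X → X(1 + 0.42)
Then Y → Y · (1 + 0.42)^1
     = Y · 1.4200

Percentage change = ((1 + 0.42)^1 − 1) × 100% = 42.0%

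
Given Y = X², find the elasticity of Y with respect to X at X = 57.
Elasticity = 2

Elasticity = (dY/dX) · (X/Y)

dY/dX = 2·X
At X = 57: dY/dX = 114, Y = 3249

Elasticity = 114 · (57 / 3249) = 2

Interpretation: for a small percentage change in X, the percentage change in Y is approximately 2.00 times as large.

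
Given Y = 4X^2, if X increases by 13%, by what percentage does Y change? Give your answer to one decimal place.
27.7%

For Y = 4X^2:
If X → X(1 + 0.13)
Then Y → Y · (1 + 0.13)^2
     = Y · 1.2769

Percentage change = ((1 + 0.13)^2 − 1) × 100% ≈ 27.7%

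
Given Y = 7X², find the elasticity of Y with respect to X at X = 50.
Elasticity = 2

Elasticity = (dY/dX) · (X/Y)

dY/dX = 14·X
At X = 50: dY/dX = 700, Y = 17500

Elasticity = 700 · (50 / 17500) = 2

Interpretation: for a small percentage change in X, the percentage change in Y is approximately 2.00 times as large.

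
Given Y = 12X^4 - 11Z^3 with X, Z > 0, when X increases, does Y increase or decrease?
Y increases

Taking the partial derivative:
∂Y/∂X = 48X^3

∂Y/∂X = 48X^3 > 0 (assuming positive values)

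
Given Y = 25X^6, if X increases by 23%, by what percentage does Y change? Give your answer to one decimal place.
246.3%

For Y = 25X^6:
If X → X(1 + 0.23)
Then Y → Y · (1 + 0.23)^6
     ≈ Y · 3.4628

Percentage change = ((1 + 0.23)^6 − 1) × 100% ≈ 246.3%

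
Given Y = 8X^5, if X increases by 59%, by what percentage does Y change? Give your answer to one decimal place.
916.2%

For Y = 8X^5:
If X → X(1 + 0.59)
Then Y → Y · (1 + 0.59)^5
     ≈ Y · 10.1622

Percentage change = ((1 + 0.59)^5 − 1) × 100% ≈ 916.2%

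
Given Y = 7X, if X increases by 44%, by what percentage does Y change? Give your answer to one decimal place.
44.0%

For Y = 7X:
If X → X(1 + 0.44)
Then Y → Y · (1 + 0.44)^1
     = Y · 1.4400

Percentage change = ((1 + 0.44)^1 − 1) × 100% = 44.0%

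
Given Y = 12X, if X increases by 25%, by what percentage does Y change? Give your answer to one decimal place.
25.0%

For Y = 12X:
If X → X(1 + 0.25)
Then Y → Y · (1 + 0.25)^1
     = Y · 1.2500

Percentage change = ((1 + 0.25)^1 − 1) × 100% = 25.0%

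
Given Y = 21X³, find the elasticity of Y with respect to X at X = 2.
Elasticity = 3

Elasticity = (dY/dX) · (X/Y)

dY/dX = 63·X²
At X = 2: dY/dX = 252, Y = 168

Elasticity = 252 · (2 / 168) = 3

Interpretation: for a small percentage change in X, the percentage change in Y is approximately 3.00 times as large.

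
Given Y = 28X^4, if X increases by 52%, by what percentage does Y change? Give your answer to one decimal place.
433.8%

For Y = 28X^4:
If X → X(1 + 0.52)
Then Y → Y · (1 + 0.52)^4
     ≈ Y · 5.3379

Percentage change = ((1 + 0.52)^4 − 1) × 100% ≈ 433.8%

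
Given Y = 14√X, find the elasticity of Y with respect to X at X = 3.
Elasticity = 1/2

Elasticity = (dY/dX) · (X/Y)

dY/dX = 7/√X
At X = 3: dY/dX = 7·√3/3, Y = 14·√3

Elasticity = (7·√3/3) · (3 / (14·√3)) = 1/2

Interpretation: for a small percentage change in X, the percentage change in Y is approximately 0.50 times as large.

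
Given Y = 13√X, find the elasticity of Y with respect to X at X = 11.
Elasticity = 1/2

Elasticity = (dY/dX) · (X/Y)

dY/dX = 13/(2·√X)
At X = 11: dY/dX = 13·√11/22, Y = 13·√11

Elasticity = (13·√11/22) · (11 / (13·√11)) = 1/2

Interpretation: for a small percentage change in X, the percentage change in Y is approximately 0.50 times as large.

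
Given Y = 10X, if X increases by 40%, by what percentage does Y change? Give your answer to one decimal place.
40.0%

For Y = 10X:
If X → X(1 + 0.4)
Then Y → Y · (1 + 0.4)^1
     = Y · 1.4000

Percentage change = ((1 + 0.4)^1 − 1) × 100% = 40.0%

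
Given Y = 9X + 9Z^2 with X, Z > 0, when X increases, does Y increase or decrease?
Y increases

Taking the partial derivative:
∂Y/∂X = 9

∂Y/∂X = 9 > 0 (assuming positive values)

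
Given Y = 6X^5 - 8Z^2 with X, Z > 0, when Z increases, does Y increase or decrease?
Y decreases

Taking the partial derivative:
∂Y/∂Z = -16Z

∂Y/∂Z = -16Z < 0 (assuming positive values)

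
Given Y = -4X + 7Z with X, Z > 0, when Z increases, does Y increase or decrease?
Y increases

Taking the partial derivative:
∂Y/∂Z = 7

∂Y/∂Z = 7 > 0 (assuming positive values)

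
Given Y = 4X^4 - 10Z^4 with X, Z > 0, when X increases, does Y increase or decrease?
Y increases

Taking the partial derivative:
∂Y/∂X = 16X^3

∂Y/∂X = 16X^3 > 0 (assuming positive values)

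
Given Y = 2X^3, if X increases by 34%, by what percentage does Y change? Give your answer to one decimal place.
140.6%

For Y = 2X^3:
If X → X(1 + 0.34)
Then Y → Y · (1 + 0.34)^3
     ≈ Y · 2.4061

Percentage change = ((1 + 0.34)^3 − 1) × 100% ≈ 140.6%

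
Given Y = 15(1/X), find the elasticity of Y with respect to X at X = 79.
Elasticity = -1

Elasticity = (dY/dX) · (X/Y)

dY/dX = -15/X²
At X = 79: dY/dX = -15/6241, Y = 15/79

Elasticity = (-15/6241) · (79 / (15/79)) = -1

Interpretation: for a small percentage change in X, the percentage change in Y is approximately -1.00 times as large.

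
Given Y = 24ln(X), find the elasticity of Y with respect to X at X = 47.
Elasticity = 1/ln(47) ≈ 0.2597

Elasticity = (dY/dX) · (X/Y)

dY/dX = 24/X
At X = 47: dY/dX = 24/47, Y = 24·ln(47)

Elasticity = (24/47) · (47 / (24·ln(47))) = 1/ln(47) ≈ 0.2597

Interpretation: for a small percentage change in X, the percentage change in Y is approximately 0.26 times as large.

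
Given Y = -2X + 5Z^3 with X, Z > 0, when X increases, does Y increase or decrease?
Y decreases

Taking the partial derivative:
∂Y/∂X = -2

∂Y/∂X = -2 < 0 (assuming positive values)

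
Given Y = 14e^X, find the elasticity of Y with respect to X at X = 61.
Elasticity = 61

Elasticity = (dY/dX) · (X/Y)

dY/dX = 14·e^X
At X = 61: dY/dX = 14·e^61, Y = 14·e^61

Elasticity = (14·e^61) · (61 / (14·e^61)) = 61

Interpretation: for a small percentage change in X, the percentage change in Y is approximately 61.00 times as large.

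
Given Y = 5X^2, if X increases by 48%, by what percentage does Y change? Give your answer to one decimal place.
119.0%

For Y = 5X^2:
If X → X(1 + 0.48)
Then Y → Y · (1 + 0.48)^2
     = Y · 2.1904

Percentage change = ((1 + 0.48)^2 − 1) × 100% ≈ 119.0%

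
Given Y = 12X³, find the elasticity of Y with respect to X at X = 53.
Elasticity = 3

Elasticity = (dY/dX) · (X/Y)

dY/dX = 36·X²
At X = 53: dY/dX = 101124, Y = 1786524

Elasticity = 101124 · (53 / 1786524) = 3

Interpretation: for a small percentage change in X, the percentage change in Y is approximately 3.00 times as large.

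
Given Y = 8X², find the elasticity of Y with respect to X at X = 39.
Elasticity = 2

Elasticity = (dY/dX) · (X/Y)

dY/dX = 16·X
At X = 39: dY/dX = 624, Y = 12168

Elasticity = 624 · (39 / 12168) = 2

Interpretation: for a small percentage change in X, the percentage change in Y is approximately 2.00 times as large.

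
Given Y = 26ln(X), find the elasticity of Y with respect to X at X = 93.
Elasticity = 1/ln(93) ≈ 0.2206

Elasticity = (dY/dX) · (X/Y)

dY/dX = 26/X
At X = 93: dY/dX = 26/93, Y = 26·ln(93)

Elasticity = (26/93) · (93 / (26·ln(93))) = 1/ln(93) ≈ 0.2206

Interpretation: for a small percentage change in X, the percentage change in Y is approximately 0.22 times as large.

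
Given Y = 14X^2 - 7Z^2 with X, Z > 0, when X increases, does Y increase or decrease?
Y increases

Taking the partial derivative:
∂Y/∂X = 28X

∂Y/∂X = 28X > 0 (assuming positive values)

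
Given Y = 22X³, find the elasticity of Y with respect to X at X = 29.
Elasticity = 3

Elasticity = (dY/dX) · (X/Y)

dY/dX = 66·X²
At X = 29: dY/dX = 55506, Y = 536558

Elasticity = 55506 · (29 / 536558) = 3

Interpretation: for a small percentage change in X, the percentage change in Y is approximately 3.00 times as large.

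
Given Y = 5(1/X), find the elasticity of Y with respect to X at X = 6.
Elasticity = -1

Elasticity = (dY/dX) · (X/Y)

dY/dX = -5/X²
At X = 6: dY/dX = -5/36, Y = 5/6

Elasticity = (-5/36) · (6 / (5/6)) = -1

Interpretation: for a small percentage change in X, the percentage change in Y is approximately -1.00 times as large.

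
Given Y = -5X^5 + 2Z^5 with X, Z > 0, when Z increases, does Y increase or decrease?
Y increases

Taking the partial derivative:
∂Y/∂Z = 10Z^4

∂Y/∂Z = 10Z^4 > 0 (assuming positive values)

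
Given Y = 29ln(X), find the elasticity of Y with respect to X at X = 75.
Elasticity = 1/ln(75) ≈ 0.2316

Elasticity = (dY/dX) · (X/Y)

dY/dX = 29/X
At X = 75: dY/dX = 29/75, Y = 29·ln(75)

Elasticity = (29/75) · (75 / (29·ln(75))) = 1/ln(75) ≈ 0.2316

Interpretation: for a small percentage change in X, the percentage change in Y is approximately 0.23 times as large.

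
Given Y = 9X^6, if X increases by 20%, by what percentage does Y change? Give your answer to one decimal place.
198.6%

For Y = 9X^6:
If X → X(1 + 0.2)
Then Y → Y · (1 + 0.2)^6
     ≈ Y · 2.9860

Percentage change = ((1 + 0.2)^6 − 1) × 100% ≈ 198.6%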